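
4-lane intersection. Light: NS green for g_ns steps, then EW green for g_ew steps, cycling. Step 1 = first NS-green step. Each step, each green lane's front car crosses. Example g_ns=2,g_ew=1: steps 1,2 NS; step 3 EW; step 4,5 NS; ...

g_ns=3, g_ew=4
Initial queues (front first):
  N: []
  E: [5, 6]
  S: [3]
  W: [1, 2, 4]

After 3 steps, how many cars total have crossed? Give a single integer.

Answer: 1

Derivation:
Step 1 [NS]: N:empty,E:wait,S:car3-GO,W:wait | queues: N=0 E=2 S=0 W=3
Step 2 [NS]: N:empty,E:wait,S:empty,W:wait | queues: N=0 E=2 S=0 W=3
Step 3 [NS]: N:empty,E:wait,S:empty,W:wait | queues: N=0 E=2 S=0 W=3
Cars crossed by step 3: 1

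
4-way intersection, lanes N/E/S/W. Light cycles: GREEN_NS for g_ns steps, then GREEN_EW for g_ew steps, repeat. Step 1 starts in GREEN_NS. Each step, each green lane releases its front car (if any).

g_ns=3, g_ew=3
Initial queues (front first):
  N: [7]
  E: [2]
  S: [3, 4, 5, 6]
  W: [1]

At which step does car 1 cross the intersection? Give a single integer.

Step 1 [NS]: N:car7-GO,E:wait,S:car3-GO,W:wait | queues: N=0 E=1 S=3 W=1
Step 2 [NS]: N:empty,E:wait,S:car4-GO,W:wait | queues: N=0 E=1 S=2 W=1
Step 3 [NS]: N:empty,E:wait,S:car5-GO,W:wait | queues: N=0 E=1 S=1 W=1
Step 4 [EW]: N:wait,E:car2-GO,S:wait,W:car1-GO | queues: N=0 E=0 S=1 W=0
Step 5 [EW]: N:wait,E:empty,S:wait,W:empty | queues: N=0 E=0 S=1 W=0
Step 6 [EW]: N:wait,E:empty,S:wait,W:empty | queues: N=0 E=0 S=1 W=0
Step 7 [NS]: N:empty,E:wait,S:car6-GO,W:wait | queues: N=0 E=0 S=0 W=0
Car 1 crosses at step 4

4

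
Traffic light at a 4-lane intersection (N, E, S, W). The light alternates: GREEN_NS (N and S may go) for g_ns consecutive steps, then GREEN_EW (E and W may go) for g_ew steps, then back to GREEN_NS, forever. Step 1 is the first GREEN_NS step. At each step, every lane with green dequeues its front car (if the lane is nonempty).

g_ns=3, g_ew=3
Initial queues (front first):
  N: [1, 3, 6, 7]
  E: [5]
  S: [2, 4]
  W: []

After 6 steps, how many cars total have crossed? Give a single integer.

Step 1 [NS]: N:car1-GO,E:wait,S:car2-GO,W:wait | queues: N=3 E=1 S=1 W=0
Step 2 [NS]: N:car3-GO,E:wait,S:car4-GO,W:wait | queues: N=2 E=1 S=0 W=0
Step 3 [NS]: N:car6-GO,E:wait,S:empty,W:wait | queues: N=1 E=1 S=0 W=0
Step 4 [EW]: N:wait,E:car5-GO,S:wait,W:empty | queues: N=1 E=0 S=0 W=0
Step 5 [EW]: N:wait,E:empty,S:wait,W:empty | queues: N=1 E=0 S=0 W=0
Step 6 [EW]: N:wait,E:empty,S:wait,W:empty | queues: N=1 E=0 S=0 W=0
Cars crossed by step 6: 6

Answer: 6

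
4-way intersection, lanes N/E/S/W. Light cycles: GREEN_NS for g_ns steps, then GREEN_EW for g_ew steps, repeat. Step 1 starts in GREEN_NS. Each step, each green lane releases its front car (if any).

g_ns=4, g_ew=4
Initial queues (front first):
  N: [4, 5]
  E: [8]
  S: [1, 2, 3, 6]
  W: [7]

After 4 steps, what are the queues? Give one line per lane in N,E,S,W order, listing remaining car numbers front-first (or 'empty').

Step 1 [NS]: N:car4-GO,E:wait,S:car1-GO,W:wait | queues: N=1 E=1 S=3 W=1
Step 2 [NS]: N:car5-GO,E:wait,S:car2-GO,W:wait | queues: N=0 E=1 S=2 W=1
Step 3 [NS]: N:empty,E:wait,S:car3-GO,W:wait | queues: N=0 E=1 S=1 W=1
Step 4 [NS]: N:empty,E:wait,S:car6-GO,W:wait | queues: N=0 E=1 S=0 W=1

N: empty
E: 8
S: empty
W: 7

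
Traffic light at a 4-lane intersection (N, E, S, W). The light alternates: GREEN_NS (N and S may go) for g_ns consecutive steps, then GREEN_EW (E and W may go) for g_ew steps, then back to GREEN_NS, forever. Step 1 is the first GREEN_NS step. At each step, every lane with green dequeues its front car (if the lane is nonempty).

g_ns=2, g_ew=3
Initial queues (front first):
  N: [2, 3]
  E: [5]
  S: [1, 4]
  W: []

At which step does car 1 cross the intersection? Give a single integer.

Step 1 [NS]: N:car2-GO,E:wait,S:car1-GO,W:wait | queues: N=1 E=1 S=1 W=0
Step 2 [NS]: N:car3-GO,E:wait,S:car4-GO,W:wait | queues: N=0 E=1 S=0 W=0
Step 3 [EW]: N:wait,E:car5-GO,S:wait,W:empty | queues: N=0 E=0 S=0 W=0
Car 1 crosses at step 1

1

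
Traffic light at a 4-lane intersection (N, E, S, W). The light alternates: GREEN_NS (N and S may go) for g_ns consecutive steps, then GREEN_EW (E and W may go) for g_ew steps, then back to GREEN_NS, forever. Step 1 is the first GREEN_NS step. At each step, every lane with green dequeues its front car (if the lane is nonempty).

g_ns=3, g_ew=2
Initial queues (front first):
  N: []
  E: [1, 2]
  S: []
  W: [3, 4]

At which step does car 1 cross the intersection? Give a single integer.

Step 1 [NS]: N:empty,E:wait,S:empty,W:wait | queues: N=0 E=2 S=0 W=2
Step 2 [NS]: N:empty,E:wait,S:empty,W:wait | queues: N=0 E=2 S=0 W=2
Step 3 [NS]: N:empty,E:wait,S:empty,W:wait | queues: N=0 E=2 S=0 W=2
Step 4 [EW]: N:wait,E:car1-GO,S:wait,W:car3-GO | queues: N=0 E=1 S=0 W=1
Step 5 [EW]: N:wait,E:car2-GO,S:wait,W:car4-GO | queues: N=0 E=0 S=0 W=0
Car 1 crosses at step 4

4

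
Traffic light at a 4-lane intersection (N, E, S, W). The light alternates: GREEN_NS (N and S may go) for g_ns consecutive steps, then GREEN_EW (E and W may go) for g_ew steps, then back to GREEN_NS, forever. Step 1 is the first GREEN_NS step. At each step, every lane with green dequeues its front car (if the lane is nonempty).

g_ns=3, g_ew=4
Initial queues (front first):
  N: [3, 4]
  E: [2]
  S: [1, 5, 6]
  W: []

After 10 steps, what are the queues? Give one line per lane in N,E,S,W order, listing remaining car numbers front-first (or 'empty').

Step 1 [NS]: N:car3-GO,E:wait,S:car1-GO,W:wait | queues: N=1 E=1 S=2 W=0
Step 2 [NS]: N:car4-GO,E:wait,S:car5-GO,W:wait | queues: N=0 E=1 S=1 W=0
Step 3 [NS]: N:empty,E:wait,S:car6-GO,W:wait | queues: N=0 E=1 S=0 W=0
Step 4 [EW]: N:wait,E:car2-GO,S:wait,W:empty | queues: N=0 E=0 S=0 W=0

N: empty
E: empty
S: empty
W: empty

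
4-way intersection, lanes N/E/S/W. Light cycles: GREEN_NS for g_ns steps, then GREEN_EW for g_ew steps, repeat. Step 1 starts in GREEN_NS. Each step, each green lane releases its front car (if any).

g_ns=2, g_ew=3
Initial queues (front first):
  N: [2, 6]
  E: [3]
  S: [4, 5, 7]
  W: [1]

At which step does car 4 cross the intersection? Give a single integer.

Step 1 [NS]: N:car2-GO,E:wait,S:car4-GO,W:wait | queues: N=1 E=1 S=2 W=1
Step 2 [NS]: N:car6-GO,E:wait,S:car5-GO,W:wait | queues: N=0 E=1 S=1 W=1
Step 3 [EW]: N:wait,E:car3-GO,S:wait,W:car1-GO | queues: N=0 E=0 S=1 W=0
Step 4 [EW]: N:wait,E:empty,S:wait,W:empty | queues: N=0 E=0 S=1 W=0
Step 5 [EW]: N:wait,E:empty,S:wait,W:empty | queues: N=0 E=0 S=1 W=0
Step 6 [NS]: N:empty,E:wait,S:car7-GO,W:wait | queues: N=0 E=0 S=0 W=0
Car 4 crosses at step 1

1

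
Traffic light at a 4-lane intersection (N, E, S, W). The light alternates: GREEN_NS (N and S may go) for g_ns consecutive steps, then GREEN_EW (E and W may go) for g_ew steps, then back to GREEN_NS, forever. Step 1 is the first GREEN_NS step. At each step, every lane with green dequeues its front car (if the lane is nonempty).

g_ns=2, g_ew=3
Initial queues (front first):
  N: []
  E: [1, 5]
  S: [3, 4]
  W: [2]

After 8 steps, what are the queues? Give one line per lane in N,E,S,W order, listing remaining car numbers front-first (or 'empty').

Step 1 [NS]: N:empty,E:wait,S:car3-GO,W:wait | queues: N=0 E=2 S=1 W=1
Step 2 [NS]: N:empty,E:wait,S:car4-GO,W:wait | queues: N=0 E=2 S=0 W=1
Step 3 [EW]: N:wait,E:car1-GO,S:wait,W:car2-GO | queues: N=0 E=1 S=0 W=0
Step 4 [EW]: N:wait,E:car5-GO,S:wait,W:empty | queues: N=0 E=0 S=0 W=0

N: empty
E: empty
S: empty
W: empty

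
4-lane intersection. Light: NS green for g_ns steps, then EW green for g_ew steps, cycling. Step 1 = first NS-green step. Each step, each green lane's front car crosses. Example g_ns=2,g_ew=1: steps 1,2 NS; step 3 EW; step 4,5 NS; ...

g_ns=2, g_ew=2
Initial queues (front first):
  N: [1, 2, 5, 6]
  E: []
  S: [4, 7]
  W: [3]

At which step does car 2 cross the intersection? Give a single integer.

Step 1 [NS]: N:car1-GO,E:wait,S:car4-GO,W:wait | queues: N=3 E=0 S=1 W=1
Step 2 [NS]: N:car2-GO,E:wait,S:car7-GO,W:wait | queues: N=2 E=0 S=0 W=1
Step 3 [EW]: N:wait,E:empty,S:wait,W:car3-GO | queues: N=2 E=0 S=0 W=0
Step 4 [EW]: N:wait,E:empty,S:wait,W:empty | queues: N=2 E=0 S=0 W=0
Step 5 [NS]: N:car5-GO,E:wait,S:empty,W:wait | queues: N=1 E=0 S=0 W=0
Step 6 [NS]: N:car6-GO,E:wait,S:empty,W:wait | queues: N=0 E=0 S=0 W=0
Car 2 crosses at step 2

2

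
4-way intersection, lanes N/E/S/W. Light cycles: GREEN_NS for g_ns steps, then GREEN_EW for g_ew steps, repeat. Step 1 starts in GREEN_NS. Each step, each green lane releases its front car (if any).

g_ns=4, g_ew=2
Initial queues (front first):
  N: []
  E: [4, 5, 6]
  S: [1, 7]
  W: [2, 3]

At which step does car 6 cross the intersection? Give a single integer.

Step 1 [NS]: N:empty,E:wait,S:car1-GO,W:wait | queues: N=0 E=3 S=1 W=2
Step 2 [NS]: N:empty,E:wait,S:car7-GO,W:wait | queues: N=0 E=3 S=0 W=2
Step 3 [NS]: N:empty,E:wait,S:empty,W:wait | queues: N=0 E=3 S=0 W=2
Step 4 [NS]: N:empty,E:wait,S:empty,W:wait | queues: N=0 E=3 S=0 W=2
Step 5 [EW]: N:wait,E:car4-GO,S:wait,W:car2-GO | queues: N=0 E=2 S=0 W=1
Step 6 [EW]: N:wait,E:car5-GO,S:wait,W:car3-GO | queues: N=0 E=1 S=0 W=0
Step 7 [NS]: N:empty,E:wait,S:empty,W:wait | queues: N=0 E=1 S=0 W=0
Step 8 [NS]: N:empty,E:wait,S:empty,W:wait | queues: N=0 E=1 S=0 W=0
Step 9 [NS]: N:empty,E:wait,S:empty,W:wait | queues: N=0 E=1 S=0 W=0
Step 10 [NS]: N:empty,E:wait,S:empty,W:wait | queues: N=0 E=1 S=0 W=0
Step 11 [EW]: N:wait,E:car6-GO,S:wait,W:empty | queues: N=0 E=0 S=0 W=0
Car 6 crosses at step 11

11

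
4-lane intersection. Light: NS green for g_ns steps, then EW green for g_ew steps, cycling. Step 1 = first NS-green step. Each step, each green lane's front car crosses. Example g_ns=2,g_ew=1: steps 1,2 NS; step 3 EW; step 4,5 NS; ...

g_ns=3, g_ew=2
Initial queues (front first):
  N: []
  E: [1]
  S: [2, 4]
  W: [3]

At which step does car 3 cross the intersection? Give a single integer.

Step 1 [NS]: N:empty,E:wait,S:car2-GO,W:wait | queues: N=0 E=1 S=1 W=1
Step 2 [NS]: N:empty,E:wait,S:car4-GO,W:wait | queues: N=0 E=1 S=0 W=1
Step 3 [NS]: N:empty,E:wait,S:empty,W:wait | queues: N=0 E=1 S=0 W=1
Step 4 [EW]: N:wait,E:car1-GO,S:wait,W:car3-GO | queues: N=0 E=0 S=0 W=0
Car 3 crosses at step 4

4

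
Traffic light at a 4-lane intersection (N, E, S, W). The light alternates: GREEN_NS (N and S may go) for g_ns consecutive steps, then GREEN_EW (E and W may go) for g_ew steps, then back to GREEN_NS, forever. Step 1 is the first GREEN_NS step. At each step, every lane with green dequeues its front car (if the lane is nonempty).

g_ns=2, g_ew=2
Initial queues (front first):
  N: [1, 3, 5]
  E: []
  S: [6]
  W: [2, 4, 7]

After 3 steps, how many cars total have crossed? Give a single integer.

Step 1 [NS]: N:car1-GO,E:wait,S:car6-GO,W:wait | queues: N=2 E=0 S=0 W=3
Step 2 [NS]: N:car3-GO,E:wait,S:empty,W:wait | queues: N=1 E=0 S=0 W=3
Step 3 [EW]: N:wait,E:empty,S:wait,W:car2-GO | queues: N=1 E=0 S=0 W=2
Cars crossed by step 3: 4

Answer: 4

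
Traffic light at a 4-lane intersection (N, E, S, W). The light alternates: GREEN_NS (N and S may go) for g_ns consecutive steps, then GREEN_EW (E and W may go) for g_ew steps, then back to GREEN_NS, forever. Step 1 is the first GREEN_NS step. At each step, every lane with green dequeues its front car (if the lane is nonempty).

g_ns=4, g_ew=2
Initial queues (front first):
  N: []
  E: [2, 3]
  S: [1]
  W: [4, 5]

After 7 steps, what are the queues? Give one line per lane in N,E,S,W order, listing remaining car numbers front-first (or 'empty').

Step 1 [NS]: N:empty,E:wait,S:car1-GO,W:wait | queues: N=0 E=2 S=0 W=2
Step 2 [NS]: N:empty,E:wait,S:empty,W:wait | queues: N=0 E=2 S=0 W=2
Step 3 [NS]: N:empty,E:wait,S:empty,W:wait | queues: N=0 E=2 S=0 W=2
Step 4 [NS]: N:empty,E:wait,S:empty,W:wait | queues: N=0 E=2 S=0 W=2
Step 5 [EW]: N:wait,E:car2-GO,S:wait,W:car4-GO | queues: N=0 E=1 S=0 W=1
Step 6 [EW]: N:wait,E:car3-GO,S:wait,W:car5-GO | queues: N=0 E=0 S=0 W=0

N: empty
E: empty
S: empty
W: empty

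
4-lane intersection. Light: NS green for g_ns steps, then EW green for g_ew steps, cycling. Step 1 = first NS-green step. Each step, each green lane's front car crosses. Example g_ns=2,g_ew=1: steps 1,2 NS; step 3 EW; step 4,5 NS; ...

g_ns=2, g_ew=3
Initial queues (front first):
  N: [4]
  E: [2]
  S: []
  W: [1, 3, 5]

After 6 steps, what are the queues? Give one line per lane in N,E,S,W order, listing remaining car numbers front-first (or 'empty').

Step 1 [NS]: N:car4-GO,E:wait,S:empty,W:wait | queues: N=0 E=1 S=0 W=3
Step 2 [NS]: N:empty,E:wait,S:empty,W:wait | queues: N=0 E=1 S=0 W=3
Step 3 [EW]: N:wait,E:car2-GO,S:wait,W:car1-GO | queues: N=0 E=0 S=0 W=2
Step 4 [EW]: N:wait,E:empty,S:wait,W:car3-GO | queues: N=0 E=0 S=0 W=1
Step 5 [EW]: N:wait,E:empty,S:wait,W:car5-GO | queues: N=0 E=0 S=0 W=0

N: empty
E: empty
S: empty
W: empty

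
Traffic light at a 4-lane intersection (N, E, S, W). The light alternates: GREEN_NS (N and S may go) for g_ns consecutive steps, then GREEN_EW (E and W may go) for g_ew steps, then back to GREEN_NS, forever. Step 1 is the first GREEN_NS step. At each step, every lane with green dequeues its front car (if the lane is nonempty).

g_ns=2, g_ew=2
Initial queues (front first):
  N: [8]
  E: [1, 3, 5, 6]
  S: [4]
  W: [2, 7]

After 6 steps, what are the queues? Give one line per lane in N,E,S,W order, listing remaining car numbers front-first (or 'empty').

Step 1 [NS]: N:car8-GO,E:wait,S:car4-GO,W:wait | queues: N=0 E=4 S=0 W=2
Step 2 [NS]: N:empty,E:wait,S:empty,W:wait | queues: N=0 E=4 S=0 W=2
Step 3 [EW]: N:wait,E:car1-GO,S:wait,W:car2-GO | queues: N=0 E=3 S=0 W=1
Step 4 [EW]: N:wait,E:car3-GO,S:wait,W:car7-GO | queues: N=0 E=2 S=0 W=0
Step 5 [NS]: N:empty,E:wait,S:empty,W:wait | queues: N=0 E=2 S=0 W=0
Step 6 [NS]: N:empty,E:wait,S:empty,W:wait | queues: N=0 E=2 S=0 W=0

N: empty
E: 5 6
S: empty
W: empty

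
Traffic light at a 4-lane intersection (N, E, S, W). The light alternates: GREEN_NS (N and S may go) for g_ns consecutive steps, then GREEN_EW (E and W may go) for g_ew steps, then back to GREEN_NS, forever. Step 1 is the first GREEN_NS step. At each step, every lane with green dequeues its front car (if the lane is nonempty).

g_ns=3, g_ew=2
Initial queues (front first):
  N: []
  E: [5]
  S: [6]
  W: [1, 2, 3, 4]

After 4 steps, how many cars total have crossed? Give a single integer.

Step 1 [NS]: N:empty,E:wait,S:car6-GO,W:wait | queues: N=0 E=1 S=0 W=4
Step 2 [NS]: N:empty,E:wait,S:empty,W:wait | queues: N=0 E=1 S=0 W=4
Step 3 [NS]: N:empty,E:wait,S:empty,W:wait | queues: N=0 E=1 S=0 W=4
Step 4 [EW]: N:wait,E:car5-GO,S:wait,W:car1-GO | queues: N=0 E=0 S=0 W=3
Cars crossed by step 4: 3

Answer: 3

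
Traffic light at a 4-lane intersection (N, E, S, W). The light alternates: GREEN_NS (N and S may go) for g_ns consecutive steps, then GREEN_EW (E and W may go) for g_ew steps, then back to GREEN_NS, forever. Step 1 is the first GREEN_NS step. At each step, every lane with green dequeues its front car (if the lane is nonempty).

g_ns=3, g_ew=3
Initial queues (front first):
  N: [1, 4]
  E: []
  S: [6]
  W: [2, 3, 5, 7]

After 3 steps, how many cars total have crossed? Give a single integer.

Step 1 [NS]: N:car1-GO,E:wait,S:car6-GO,W:wait | queues: N=1 E=0 S=0 W=4
Step 2 [NS]: N:car4-GO,E:wait,S:empty,W:wait | queues: N=0 E=0 S=0 W=4
Step 3 [NS]: N:empty,E:wait,S:empty,W:wait | queues: N=0 E=0 S=0 W=4
Cars crossed by step 3: 3

Answer: 3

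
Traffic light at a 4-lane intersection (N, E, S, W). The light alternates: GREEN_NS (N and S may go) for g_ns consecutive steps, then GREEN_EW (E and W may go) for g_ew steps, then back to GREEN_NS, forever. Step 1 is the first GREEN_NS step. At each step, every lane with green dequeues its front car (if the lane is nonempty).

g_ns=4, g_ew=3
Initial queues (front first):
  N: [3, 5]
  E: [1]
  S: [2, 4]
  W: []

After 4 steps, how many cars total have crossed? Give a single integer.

Step 1 [NS]: N:car3-GO,E:wait,S:car2-GO,W:wait | queues: N=1 E=1 S=1 W=0
Step 2 [NS]: N:car5-GO,E:wait,S:car4-GO,W:wait | queues: N=0 E=1 S=0 W=0
Step 3 [NS]: N:empty,E:wait,S:empty,W:wait | queues: N=0 E=1 S=0 W=0
Step 4 [NS]: N:empty,E:wait,S:empty,W:wait | queues: N=0 E=1 S=0 W=0
Cars crossed by step 4: 4

Answer: 4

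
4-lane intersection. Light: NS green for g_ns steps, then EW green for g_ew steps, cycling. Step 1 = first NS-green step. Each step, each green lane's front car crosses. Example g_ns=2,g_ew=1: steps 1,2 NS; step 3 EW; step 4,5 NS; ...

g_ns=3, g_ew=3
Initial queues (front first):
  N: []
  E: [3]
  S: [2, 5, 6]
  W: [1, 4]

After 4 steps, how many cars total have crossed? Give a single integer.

Step 1 [NS]: N:empty,E:wait,S:car2-GO,W:wait | queues: N=0 E=1 S=2 W=2
Step 2 [NS]: N:empty,E:wait,S:car5-GO,W:wait | queues: N=0 E=1 S=1 W=2
Step 3 [NS]: N:empty,E:wait,S:car6-GO,W:wait | queues: N=0 E=1 S=0 W=2
Step 4 [EW]: N:wait,E:car3-GO,S:wait,W:car1-GO | queues: N=0 E=0 S=0 W=1
Cars crossed by step 4: 5

Answer: 5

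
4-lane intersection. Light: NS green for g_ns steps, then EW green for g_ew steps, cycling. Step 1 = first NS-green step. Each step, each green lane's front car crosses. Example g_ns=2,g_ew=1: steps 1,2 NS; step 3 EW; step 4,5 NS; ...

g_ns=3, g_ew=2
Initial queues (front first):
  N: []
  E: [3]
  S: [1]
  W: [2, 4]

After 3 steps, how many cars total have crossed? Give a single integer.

Step 1 [NS]: N:empty,E:wait,S:car1-GO,W:wait | queues: N=0 E=1 S=0 W=2
Step 2 [NS]: N:empty,E:wait,S:empty,W:wait | queues: N=0 E=1 S=0 W=2
Step 3 [NS]: N:empty,E:wait,S:empty,W:wait | queues: N=0 E=1 S=0 W=2
Cars crossed by step 3: 1

Answer: 1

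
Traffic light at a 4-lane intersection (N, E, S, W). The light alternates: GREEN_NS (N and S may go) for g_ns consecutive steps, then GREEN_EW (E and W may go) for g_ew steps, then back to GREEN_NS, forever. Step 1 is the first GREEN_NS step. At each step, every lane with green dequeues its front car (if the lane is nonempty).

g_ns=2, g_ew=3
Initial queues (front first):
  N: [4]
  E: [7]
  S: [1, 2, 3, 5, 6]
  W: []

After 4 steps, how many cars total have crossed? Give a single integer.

Answer: 4

Derivation:
Step 1 [NS]: N:car4-GO,E:wait,S:car1-GO,W:wait | queues: N=0 E=1 S=4 W=0
Step 2 [NS]: N:empty,E:wait,S:car2-GO,W:wait | queues: N=0 E=1 S=3 W=0
Step 3 [EW]: N:wait,E:car7-GO,S:wait,W:empty | queues: N=0 E=0 S=3 W=0
Step 4 [EW]: N:wait,E:empty,S:wait,W:empty | queues: N=0 E=0 S=3 W=0
Cars crossed by step 4: 4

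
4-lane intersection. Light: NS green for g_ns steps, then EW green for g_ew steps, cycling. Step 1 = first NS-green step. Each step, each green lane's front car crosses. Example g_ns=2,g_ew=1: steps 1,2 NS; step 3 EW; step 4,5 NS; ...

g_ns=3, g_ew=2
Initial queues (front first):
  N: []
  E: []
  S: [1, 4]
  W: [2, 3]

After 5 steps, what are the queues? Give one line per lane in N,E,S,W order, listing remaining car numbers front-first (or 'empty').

Step 1 [NS]: N:empty,E:wait,S:car1-GO,W:wait | queues: N=0 E=0 S=1 W=2
Step 2 [NS]: N:empty,E:wait,S:car4-GO,W:wait | queues: N=0 E=0 S=0 W=2
Step 3 [NS]: N:empty,E:wait,S:empty,W:wait | queues: N=0 E=0 S=0 W=2
Step 4 [EW]: N:wait,E:empty,S:wait,W:car2-GO | queues: N=0 E=0 S=0 W=1
Step 5 [EW]: N:wait,E:empty,S:wait,W:car3-GO | queues: N=0 E=0 S=0 W=0

N: empty
E: empty
S: empty
W: empty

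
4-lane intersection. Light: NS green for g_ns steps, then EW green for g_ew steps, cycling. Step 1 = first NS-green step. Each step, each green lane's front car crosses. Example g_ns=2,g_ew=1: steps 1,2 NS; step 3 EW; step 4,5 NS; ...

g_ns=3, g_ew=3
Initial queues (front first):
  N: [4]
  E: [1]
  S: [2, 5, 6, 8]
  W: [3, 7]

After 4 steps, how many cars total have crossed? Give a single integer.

Step 1 [NS]: N:car4-GO,E:wait,S:car2-GO,W:wait | queues: N=0 E=1 S=3 W=2
Step 2 [NS]: N:empty,E:wait,S:car5-GO,W:wait | queues: N=0 E=1 S=2 W=2
Step 3 [NS]: N:empty,E:wait,S:car6-GO,W:wait | queues: N=0 E=1 S=1 W=2
Step 4 [EW]: N:wait,E:car1-GO,S:wait,W:car3-GO | queues: N=0 E=0 S=1 W=1
Cars crossed by step 4: 6

Answer: 6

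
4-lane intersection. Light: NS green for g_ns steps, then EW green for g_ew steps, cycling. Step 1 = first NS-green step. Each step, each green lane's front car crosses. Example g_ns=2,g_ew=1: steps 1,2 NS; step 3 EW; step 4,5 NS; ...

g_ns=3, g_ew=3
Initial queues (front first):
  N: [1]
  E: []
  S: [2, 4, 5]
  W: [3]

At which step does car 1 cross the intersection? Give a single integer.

Step 1 [NS]: N:car1-GO,E:wait,S:car2-GO,W:wait | queues: N=0 E=0 S=2 W=1
Step 2 [NS]: N:empty,E:wait,S:car4-GO,W:wait | queues: N=0 E=0 S=1 W=1
Step 3 [NS]: N:empty,E:wait,S:car5-GO,W:wait | queues: N=0 E=0 S=0 W=1
Step 4 [EW]: N:wait,E:empty,S:wait,W:car3-GO | queues: N=0 E=0 S=0 W=0
Car 1 crosses at step 1

1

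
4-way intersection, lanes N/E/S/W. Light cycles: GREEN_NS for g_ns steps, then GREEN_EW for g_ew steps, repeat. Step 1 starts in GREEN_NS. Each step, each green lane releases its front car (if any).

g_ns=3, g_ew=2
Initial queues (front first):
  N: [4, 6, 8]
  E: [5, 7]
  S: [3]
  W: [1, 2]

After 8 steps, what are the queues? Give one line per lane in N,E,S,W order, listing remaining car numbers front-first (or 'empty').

Step 1 [NS]: N:car4-GO,E:wait,S:car3-GO,W:wait | queues: N=2 E=2 S=0 W=2
Step 2 [NS]: N:car6-GO,E:wait,S:empty,W:wait | queues: N=1 E=2 S=0 W=2
Step 3 [NS]: N:car8-GO,E:wait,S:empty,W:wait | queues: N=0 E=2 S=0 W=2
Step 4 [EW]: N:wait,E:car5-GO,S:wait,W:car1-GO | queues: N=0 E=1 S=0 W=1
Step 5 [EW]: N:wait,E:car7-GO,S:wait,W:car2-GO | queues: N=0 E=0 S=0 W=0

N: empty
E: empty
S: empty
W: empty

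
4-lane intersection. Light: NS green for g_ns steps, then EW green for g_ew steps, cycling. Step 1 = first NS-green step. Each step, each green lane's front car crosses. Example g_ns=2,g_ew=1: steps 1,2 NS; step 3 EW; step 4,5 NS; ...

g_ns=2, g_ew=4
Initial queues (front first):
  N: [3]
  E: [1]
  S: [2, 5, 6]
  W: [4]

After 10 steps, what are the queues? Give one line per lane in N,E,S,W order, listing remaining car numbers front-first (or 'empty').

Step 1 [NS]: N:car3-GO,E:wait,S:car2-GO,W:wait | queues: N=0 E=1 S=2 W=1
Step 2 [NS]: N:empty,E:wait,S:car5-GO,W:wait | queues: N=0 E=1 S=1 W=1
Step 3 [EW]: N:wait,E:car1-GO,S:wait,W:car4-GO | queues: N=0 E=0 S=1 W=0
Step 4 [EW]: N:wait,E:empty,S:wait,W:empty | queues: N=0 E=0 S=1 W=0
Step 5 [EW]: N:wait,E:empty,S:wait,W:empty | queues: N=0 E=0 S=1 W=0
Step 6 [EW]: N:wait,E:empty,S:wait,W:empty | queues: N=0 E=0 S=1 W=0
Step 7 [NS]: N:empty,E:wait,S:car6-GO,W:wait | queues: N=0 E=0 S=0 W=0

N: empty
E: empty
S: empty
W: empty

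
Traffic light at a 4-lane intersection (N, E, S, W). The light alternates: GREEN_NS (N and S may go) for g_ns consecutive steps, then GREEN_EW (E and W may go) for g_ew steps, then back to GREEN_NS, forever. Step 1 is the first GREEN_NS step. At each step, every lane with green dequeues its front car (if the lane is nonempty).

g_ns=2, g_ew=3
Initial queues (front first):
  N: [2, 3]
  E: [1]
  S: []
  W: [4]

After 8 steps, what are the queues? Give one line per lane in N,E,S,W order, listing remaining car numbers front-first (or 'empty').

Step 1 [NS]: N:car2-GO,E:wait,S:empty,W:wait | queues: N=1 E=1 S=0 W=1
Step 2 [NS]: N:car3-GO,E:wait,S:empty,W:wait | queues: N=0 E=1 S=0 W=1
Step 3 [EW]: N:wait,E:car1-GO,S:wait,W:car4-GO | queues: N=0 E=0 S=0 W=0

N: empty
E: empty
S: empty
W: empty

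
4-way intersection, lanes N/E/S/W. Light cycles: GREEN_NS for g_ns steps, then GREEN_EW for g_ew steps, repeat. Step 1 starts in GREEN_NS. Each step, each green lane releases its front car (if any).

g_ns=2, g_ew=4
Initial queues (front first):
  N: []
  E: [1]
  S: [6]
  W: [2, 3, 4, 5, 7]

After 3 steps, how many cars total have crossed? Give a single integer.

Step 1 [NS]: N:empty,E:wait,S:car6-GO,W:wait | queues: N=0 E=1 S=0 W=5
Step 2 [NS]: N:empty,E:wait,S:empty,W:wait | queues: N=0 E=1 S=0 W=5
Step 3 [EW]: N:wait,E:car1-GO,S:wait,W:car2-GO | queues: N=0 E=0 S=0 W=4
Cars crossed by step 3: 3

Answer: 3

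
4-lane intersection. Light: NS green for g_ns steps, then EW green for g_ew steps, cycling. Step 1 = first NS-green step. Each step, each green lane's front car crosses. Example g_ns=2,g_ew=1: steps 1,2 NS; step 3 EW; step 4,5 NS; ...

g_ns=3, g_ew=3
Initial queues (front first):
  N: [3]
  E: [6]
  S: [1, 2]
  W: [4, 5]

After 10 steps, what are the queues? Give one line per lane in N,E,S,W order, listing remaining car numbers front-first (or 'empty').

Step 1 [NS]: N:car3-GO,E:wait,S:car1-GO,W:wait | queues: N=0 E=1 S=1 W=2
Step 2 [NS]: N:empty,E:wait,S:car2-GO,W:wait | queues: N=0 E=1 S=0 W=2
Step 3 [NS]: N:empty,E:wait,S:empty,W:wait | queues: N=0 E=1 S=0 W=2
Step 4 [EW]: N:wait,E:car6-GO,S:wait,W:car4-GO | queues: N=0 E=0 S=0 W=1
Step 5 [EW]: N:wait,E:empty,S:wait,W:car5-GO | queues: N=0 E=0 S=0 W=0

N: empty
E: empty
S: empty
W: empty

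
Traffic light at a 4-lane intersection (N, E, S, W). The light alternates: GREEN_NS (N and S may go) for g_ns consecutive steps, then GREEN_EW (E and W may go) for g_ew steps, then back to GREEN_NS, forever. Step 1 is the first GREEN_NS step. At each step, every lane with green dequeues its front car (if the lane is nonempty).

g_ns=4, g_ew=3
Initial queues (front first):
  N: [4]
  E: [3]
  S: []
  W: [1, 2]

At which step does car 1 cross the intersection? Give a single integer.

Step 1 [NS]: N:car4-GO,E:wait,S:empty,W:wait | queues: N=0 E=1 S=0 W=2
Step 2 [NS]: N:empty,E:wait,S:empty,W:wait | queues: N=0 E=1 S=0 W=2
Step 3 [NS]: N:empty,E:wait,S:empty,W:wait | queues: N=0 E=1 S=0 W=2
Step 4 [NS]: N:empty,E:wait,S:empty,W:wait | queues: N=0 E=1 S=0 W=2
Step 5 [EW]: N:wait,E:car3-GO,S:wait,W:car1-GO | queues: N=0 E=0 S=0 W=1
Step 6 [EW]: N:wait,E:empty,S:wait,W:car2-GO | queues: N=0 E=0 S=0 W=0
Car 1 crosses at step 5

5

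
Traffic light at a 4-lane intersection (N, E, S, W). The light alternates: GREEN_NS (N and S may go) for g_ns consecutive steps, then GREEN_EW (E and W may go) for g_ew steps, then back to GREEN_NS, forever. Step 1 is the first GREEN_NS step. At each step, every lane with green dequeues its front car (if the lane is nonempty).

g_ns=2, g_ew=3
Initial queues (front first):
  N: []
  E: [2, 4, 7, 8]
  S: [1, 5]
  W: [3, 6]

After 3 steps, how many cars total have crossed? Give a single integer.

Step 1 [NS]: N:empty,E:wait,S:car1-GO,W:wait | queues: N=0 E=4 S=1 W=2
Step 2 [NS]: N:empty,E:wait,S:car5-GO,W:wait | queues: N=0 E=4 S=0 W=2
Step 3 [EW]: N:wait,E:car2-GO,S:wait,W:car3-GO | queues: N=0 E=3 S=0 W=1
Cars crossed by step 3: 4

Answer: 4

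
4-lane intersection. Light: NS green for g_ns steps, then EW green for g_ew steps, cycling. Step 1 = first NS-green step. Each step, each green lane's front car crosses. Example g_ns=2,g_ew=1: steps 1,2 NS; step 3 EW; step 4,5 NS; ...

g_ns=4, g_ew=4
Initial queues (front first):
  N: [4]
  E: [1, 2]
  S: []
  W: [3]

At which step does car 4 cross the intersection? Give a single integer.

Step 1 [NS]: N:car4-GO,E:wait,S:empty,W:wait | queues: N=0 E=2 S=0 W=1
Step 2 [NS]: N:empty,E:wait,S:empty,W:wait | queues: N=0 E=2 S=0 W=1
Step 3 [NS]: N:empty,E:wait,S:empty,W:wait | queues: N=0 E=2 S=0 W=1
Step 4 [NS]: N:empty,E:wait,S:empty,W:wait | queues: N=0 E=2 S=0 W=1
Step 5 [EW]: N:wait,E:car1-GO,S:wait,W:car3-GO | queues: N=0 E=1 S=0 W=0
Step 6 [EW]: N:wait,E:car2-GO,S:wait,W:empty | queues: N=0 E=0 S=0 W=0
Car 4 crosses at step 1

1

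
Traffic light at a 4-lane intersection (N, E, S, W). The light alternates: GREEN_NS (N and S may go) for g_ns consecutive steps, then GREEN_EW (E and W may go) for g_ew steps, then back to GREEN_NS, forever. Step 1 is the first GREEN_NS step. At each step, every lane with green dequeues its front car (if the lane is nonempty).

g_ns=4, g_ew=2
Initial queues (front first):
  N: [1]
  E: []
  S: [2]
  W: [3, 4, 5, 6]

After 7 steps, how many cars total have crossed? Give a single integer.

Answer: 4

Derivation:
Step 1 [NS]: N:car1-GO,E:wait,S:car2-GO,W:wait | queues: N=0 E=0 S=0 W=4
Step 2 [NS]: N:empty,E:wait,S:empty,W:wait | queues: N=0 E=0 S=0 W=4
Step 3 [NS]: N:empty,E:wait,S:empty,W:wait | queues: N=0 E=0 S=0 W=4
Step 4 [NS]: N:empty,E:wait,S:empty,W:wait | queues: N=0 E=0 S=0 W=4
Step 5 [EW]: N:wait,E:empty,S:wait,W:car3-GO | queues: N=0 E=0 S=0 W=3
Step 6 [EW]: N:wait,E:empty,S:wait,W:car4-GO | queues: N=0 E=0 S=0 W=2
Step 7 [NS]: N:empty,E:wait,S:empty,W:wait | queues: N=0 E=0 S=0 W=2
Cars crossed by step 7: 4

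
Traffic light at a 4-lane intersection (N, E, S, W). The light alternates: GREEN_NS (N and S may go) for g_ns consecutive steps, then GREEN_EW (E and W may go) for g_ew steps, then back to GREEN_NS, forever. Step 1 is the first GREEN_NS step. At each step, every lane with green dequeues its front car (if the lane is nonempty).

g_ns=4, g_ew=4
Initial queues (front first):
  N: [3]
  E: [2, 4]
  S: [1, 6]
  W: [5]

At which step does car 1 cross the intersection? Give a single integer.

Step 1 [NS]: N:car3-GO,E:wait,S:car1-GO,W:wait | queues: N=0 E=2 S=1 W=1
Step 2 [NS]: N:empty,E:wait,S:car6-GO,W:wait | queues: N=0 E=2 S=0 W=1
Step 3 [NS]: N:empty,E:wait,S:empty,W:wait | queues: N=0 E=2 S=0 W=1
Step 4 [NS]: N:empty,E:wait,S:empty,W:wait | queues: N=0 E=2 S=0 W=1
Step 5 [EW]: N:wait,E:car2-GO,S:wait,W:car5-GO | queues: N=0 E=1 S=0 W=0
Step 6 [EW]: N:wait,E:car4-GO,S:wait,W:empty | queues: N=0 E=0 S=0 W=0
Car 1 crosses at step 1

1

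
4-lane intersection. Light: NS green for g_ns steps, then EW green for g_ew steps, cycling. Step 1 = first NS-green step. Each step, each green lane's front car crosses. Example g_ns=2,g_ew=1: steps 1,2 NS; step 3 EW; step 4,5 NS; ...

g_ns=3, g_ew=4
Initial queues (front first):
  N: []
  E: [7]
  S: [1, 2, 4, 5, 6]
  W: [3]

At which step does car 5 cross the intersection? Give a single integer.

Step 1 [NS]: N:empty,E:wait,S:car1-GO,W:wait | queues: N=0 E=1 S=4 W=1
Step 2 [NS]: N:empty,E:wait,S:car2-GO,W:wait | queues: N=0 E=1 S=3 W=1
Step 3 [NS]: N:empty,E:wait,S:car4-GO,W:wait | queues: N=0 E=1 S=2 W=1
Step 4 [EW]: N:wait,E:car7-GO,S:wait,W:car3-GO | queues: N=0 E=0 S=2 W=0
Step 5 [EW]: N:wait,E:empty,S:wait,W:empty | queues: N=0 E=0 S=2 W=0
Step 6 [EW]: N:wait,E:empty,S:wait,W:empty | queues: N=0 E=0 S=2 W=0
Step 7 [EW]: N:wait,E:empty,S:wait,W:empty | queues: N=0 E=0 S=2 W=0
Step 8 [NS]: N:empty,E:wait,S:car5-GO,W:wait | queues: N=0 E=0 S=1 W=0
Step 9 [NS]: N:empty,E:wait,S:car6-GO,W:wait | queues: N=0 E=0 S=0 W=0
Car 5 crosses at step 8

8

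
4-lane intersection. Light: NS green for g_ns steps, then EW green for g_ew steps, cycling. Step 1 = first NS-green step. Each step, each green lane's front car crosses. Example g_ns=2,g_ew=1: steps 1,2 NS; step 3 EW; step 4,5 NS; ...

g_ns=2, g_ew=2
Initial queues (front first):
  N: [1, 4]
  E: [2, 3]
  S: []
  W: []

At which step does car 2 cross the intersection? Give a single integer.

Step 1 [NS]: N:car1-GO,E:wait,S:empty,W:wait | queues: N=1 E=2 S=0 W=0
Step 2 [NS]: N:car4-GO,E:wait,S:empty,W:wait | queues: N=0 E=2 S=0 W=0
Step 3 [EW]: N:wait,E:car2-GO,S:wait,W:empty | queues: N=0 E=1 S=0 W=0
Step 4 [EW]: N:wait,E:car3-GO,S:wait,W:empty | queues: N=0 E=0 S=0 W=0
Car 2 crosses at step 3

3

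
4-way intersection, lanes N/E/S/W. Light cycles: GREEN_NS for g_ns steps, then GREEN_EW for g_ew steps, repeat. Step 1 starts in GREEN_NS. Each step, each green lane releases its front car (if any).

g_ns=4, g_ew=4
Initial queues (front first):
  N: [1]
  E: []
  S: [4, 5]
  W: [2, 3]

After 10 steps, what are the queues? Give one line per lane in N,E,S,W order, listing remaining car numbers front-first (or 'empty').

Step 1 [NS]: N:car1-GO,E:wait,S:car4-GO,W:wait | queues: N=0 E=0 S=1 W=2
Step 2 [NS]: N:empty,E:wait,S:car5-GO,W:wait | queues: N=0 E=0 S=0 W=2
Step 3 [NS]: N:empty,E:wait,S:empty,W:wait | queues: N=0 E=0 S=0 W=2
Step 4 [NS]: N:empty,E:wait,S:empty,W:wait | queues: N=0 E=0 S=0 W=2
Step 5 [EW]: N:wait,E:empty,S:wait,W:car2-GO | queues: N=0 E=0 S=0 W=1
Step 6 [EW]: N:wait,E:empty,S:wait,W:car3-GO | queues: N=0 E=0 S=0 W=0

N: empty
E: empty
S: empty
W: empty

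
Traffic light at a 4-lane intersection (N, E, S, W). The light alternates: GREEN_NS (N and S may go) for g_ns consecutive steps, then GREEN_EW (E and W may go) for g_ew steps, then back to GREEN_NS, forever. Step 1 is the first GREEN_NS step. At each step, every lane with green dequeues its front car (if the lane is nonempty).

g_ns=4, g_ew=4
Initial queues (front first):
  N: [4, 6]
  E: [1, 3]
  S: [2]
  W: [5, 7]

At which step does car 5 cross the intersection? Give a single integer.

Step 1 [NS]: N:car4-GO,E:wait,S:car2-GO,W:wait | queues: N=1 E=2 S=0 W=2
Step 2 [NS]: N:car6-GO,E:wait,S:empty,W:wait | queues: N=0 E=2 S=0 W=2
Step 3 [NS]: N:empty,E:wait,S:empty,W:wait | queues: N=0 E=2 S=0 W=2
Step 4 [NS]: N:empty,E:wait,S:empty,W:wait | queues: N=0 E=2 S=0 W=2
Step 5 [EW]: N:wait,E:car1-GO,S:wait,W:car5-GO | queues: N=0 E=1 S=0 W=1
Step 6 [EW]: N:wait,E:car3-GO,S:wait,W:car7-GO | queues: N=0 E=0 S=0 W=0
Car 5 crosses at step 5

5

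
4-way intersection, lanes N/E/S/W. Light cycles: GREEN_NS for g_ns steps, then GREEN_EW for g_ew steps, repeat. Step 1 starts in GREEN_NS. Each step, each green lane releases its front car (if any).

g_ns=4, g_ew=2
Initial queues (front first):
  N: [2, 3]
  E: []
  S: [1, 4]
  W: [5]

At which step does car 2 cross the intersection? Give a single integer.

Step 1 [NS]: N:car2-GO,E:wait,S:car1-GO,W:wait | queues: N=1 E=0 S=1 W=1
Step 2 [NS]: N:car3-GO,E:wait,S:car4-GO,W:wait | queues: N=0 E=0 S=0 W=1
Step 3 [NS]: N:empty,E:wait,S:empty,W:wait | queues: N=0 E=0 S=0 W=1
Step 4 [NS]: N:empty,E:wait,S:empty,W:wait | queues: N=0 E=0 S=0 W=1
Step 5 [EW]: N:wait,E:empty,S:wait,W:car5-GO | queues: N=0 E=0 S=0 W=0
Car 2 crosses at step 1

1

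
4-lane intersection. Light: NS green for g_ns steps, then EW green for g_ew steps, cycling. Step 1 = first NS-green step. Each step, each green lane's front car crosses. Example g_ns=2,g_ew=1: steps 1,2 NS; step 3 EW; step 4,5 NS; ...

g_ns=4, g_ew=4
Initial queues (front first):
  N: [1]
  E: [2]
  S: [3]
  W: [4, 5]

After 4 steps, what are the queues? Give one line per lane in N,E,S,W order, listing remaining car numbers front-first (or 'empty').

Step 1 [NS]: N:car1-GO,E:wait,S:car3-GO,W:wait | queues: N=0 E=1 S=0 W=2
Step 2 [NS]: N:empty,E:wait,S:empty,W:wait | queues: N=0 E=1 S=0 W=2
Step 3 [NS]: N:empty,E:wait,S:empty,W:wait | queues: N=0 E=1 S=0 W=2
Step 4 [NS]: N:empty,E:wait,S:empty,W:wait | queues: N=0 E=1 S=0 W=2

N: empty
E: 2
S: empty
W: 4 5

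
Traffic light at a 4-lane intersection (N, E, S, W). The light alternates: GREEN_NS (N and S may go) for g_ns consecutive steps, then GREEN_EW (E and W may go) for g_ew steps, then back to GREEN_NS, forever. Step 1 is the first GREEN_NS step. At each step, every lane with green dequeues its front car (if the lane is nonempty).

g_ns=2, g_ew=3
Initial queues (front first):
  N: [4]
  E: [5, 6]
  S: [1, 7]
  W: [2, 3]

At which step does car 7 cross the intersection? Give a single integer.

Step 1 [NS]: N:car4-GO,E:wait,S:car1-GO,W:wait | queues: N=0 E=2 S=1 W=2
Step 2 [NS]: N:empty,E:wait,S:car7-GO,W:wait | queues: N=0 E=2 S=0 W=2
Step 3 [EW]: N:wait,E:car5-GO,S:wait,W:car2-GO | queues: N=0 E=1 S=0 W=1
Step 4 [EW]: N:wait,E:car6-GO,S:wait,W:car3-GO | queues: N=0 E=0 S=0 W=0
Car 7 crosses at step 2

2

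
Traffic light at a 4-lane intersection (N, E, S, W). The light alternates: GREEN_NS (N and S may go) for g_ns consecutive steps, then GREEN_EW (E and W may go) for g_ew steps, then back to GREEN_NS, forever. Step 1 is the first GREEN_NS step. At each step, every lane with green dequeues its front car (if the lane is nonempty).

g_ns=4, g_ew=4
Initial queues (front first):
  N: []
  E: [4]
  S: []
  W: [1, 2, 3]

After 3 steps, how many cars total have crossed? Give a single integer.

Answer: 0

Derivation:
Step 1 [NS]: N:empty,E:wait,S:empty,W:wait | queues: N=0 E=1 S=0 W=3
Step 2 [NS]: N:empty,E:wait,S:empty,W:wait | queues: N=0 E=1 S=0 W=3
Step 3 [NS]: N:empty,E:wait,S:empty,W:wait | queues: N=0 E=1 S=0 W=3
Cars crossed by step 3: 0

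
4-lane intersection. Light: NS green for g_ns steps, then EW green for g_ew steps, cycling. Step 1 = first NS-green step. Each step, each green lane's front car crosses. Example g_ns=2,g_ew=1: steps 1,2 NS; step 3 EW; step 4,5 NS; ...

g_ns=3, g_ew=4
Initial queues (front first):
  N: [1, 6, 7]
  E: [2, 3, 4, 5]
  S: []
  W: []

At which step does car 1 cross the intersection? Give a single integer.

Step 1 [NS]: N:car1-GO,E:wait,S:empty,W:wait | queues: N=2 E=4 S=0 W=0
Step 2 [NS]: N:car6-GO,E:wait,S:empty,W:wait | queues: N=1 E=4 S=0 W=0
Step 3 [NS]: N:car7-GO,E:wait,S:empty,W:wait | queues: N=0 E=4 S=0 W=0
Step 4 [EW]: N:wait,E:car2-GO,S:wait,W:empty | queues: N=0 E=3 S=0 W=0
Step 5 [EW]: N:wait,E:car3-GO,S:wait,W:empty | queues: N=0 E=2 S=0 W=0
Step 6 [EW]: N:wait,E:car4-GO,S:wait,W:empty | queues: N=0 E=1 S=0 W=0
Step 7 [EW]: N:wait,E:car5-GO,S:wait,W:empty | queues: N=0 E=0 S=0 W=0
Car 1 crosses at step 1

1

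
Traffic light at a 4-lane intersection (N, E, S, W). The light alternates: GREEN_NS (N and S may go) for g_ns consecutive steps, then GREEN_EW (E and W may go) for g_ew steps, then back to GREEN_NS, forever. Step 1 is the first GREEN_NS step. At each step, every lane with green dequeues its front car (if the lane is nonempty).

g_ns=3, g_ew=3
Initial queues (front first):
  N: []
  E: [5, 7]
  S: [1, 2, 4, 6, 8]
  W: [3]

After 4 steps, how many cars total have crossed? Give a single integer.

Answer: 5

Derivation:
Step 1 [NS]: N:empty,E:wait,S:car1-GO,W:wait | queues: N=0 E=2 S=4 W=1
Step 2 [NS]: N:empty,E:wait,S:car2-GO,W:wait | queues: N=0 E=2 S=3 W=1
Step 3 [NS]: N:empty,E:wait,S:car4-GO,W:wait | queues: N=0 E=2 S=2 W=1
Step 4 [EW]: N:wait,E:car5-GO,S:wait,W:car3-GO | queues: N=0 E=1 S=2 W=0
Cars crossed by step 4: 5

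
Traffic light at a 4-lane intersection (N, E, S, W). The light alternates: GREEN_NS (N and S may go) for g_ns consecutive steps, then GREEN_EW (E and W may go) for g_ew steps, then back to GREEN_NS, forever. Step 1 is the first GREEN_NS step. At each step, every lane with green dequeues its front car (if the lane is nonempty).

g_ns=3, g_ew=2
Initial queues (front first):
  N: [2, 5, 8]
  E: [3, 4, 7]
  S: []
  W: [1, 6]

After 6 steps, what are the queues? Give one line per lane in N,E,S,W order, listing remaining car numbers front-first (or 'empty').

Step 1 [NS]: N:car2-GO,E:wait,S:empty,W:wait | queues: N=2 E=3 S=0 W=2
Step 2 [NS]: N:car5-GO,E:wait,S:empty,W:wait | queues: N=1 E=3 S=0 W=2
Step 3 [NS]: N:car8-GO,E:wait,S:empty,W:wait | queues: N=0 E=3 S=0 W=2
Step 4 [EW]: N:wait,E:car3-GO,S:wait,W:car1-GO | queues: N=0 E=2 S=0 W=1
Step 5 [EW]: N:wait,E:car4-GO,S:wait,W:car6-GO | queues: N=0 E=1 S=0 W=0
Step 6 [NS]: N:empty,E:wait,S:empty,W:wait | queues: N=0 E=1 S=0 W=0

N: empty
E: 7
S: empty
W: empty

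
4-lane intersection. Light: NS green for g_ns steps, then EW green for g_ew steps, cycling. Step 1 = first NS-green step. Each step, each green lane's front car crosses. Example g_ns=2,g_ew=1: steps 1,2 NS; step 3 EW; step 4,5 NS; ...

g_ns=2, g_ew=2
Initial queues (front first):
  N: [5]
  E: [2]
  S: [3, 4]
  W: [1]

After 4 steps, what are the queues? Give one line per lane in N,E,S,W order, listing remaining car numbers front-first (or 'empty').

Step 1 [NS]: N:car5-GO,E:wait,S:car3-GO,W:wait | queues: N=0 E=1 S=1 W=1
Step 2 [NS]: N:empty,E:wait,S:car4-GO,W:wait | queues: N=0 E=1 S=0 W=1
Step 3 [EW]: N:wait,E:car2-GO,S:wait,W:car1-GO | queues: N=0 E=0 S=0 W=0

N: empty
E: empty
S: empty
W: empty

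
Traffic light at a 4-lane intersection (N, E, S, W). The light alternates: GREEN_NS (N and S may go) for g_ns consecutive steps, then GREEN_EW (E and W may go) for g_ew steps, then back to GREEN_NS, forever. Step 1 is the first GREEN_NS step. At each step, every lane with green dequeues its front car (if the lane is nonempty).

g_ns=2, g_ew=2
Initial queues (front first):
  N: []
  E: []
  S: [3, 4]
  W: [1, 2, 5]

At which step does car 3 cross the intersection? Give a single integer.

Step 1 [NS]: N:empty,E:wait,S:car3-GO,W:wait | queues: N=0 E=0 S=1 W=3
Step 2 [NS]: N:empty,E:wait,S:car4-GO,W:wait | queues: N=0 E=0 S=0 W=3
Step 3 [EW]: N:wait,E:empty,S:wait,W:car1-GO | queues: N=0 E=0 S=0 W=2
Step 4 [EW]: N:wait,E:empty,S:wait,W:car2-GO | queues: N=0 E=0 S=0 W=1
Step 5 [NS]: N:empty,E:wait,S:empty,W:wait | queues: N=0 E=0 S=0 W=1
Step 6 [NS]: N:empty,E:wait,S:empty,W:wait | queues: N=0 E=0 S=0 W=1
Step 7 [EW]: N:wait,E:empty,S:wait,W:car5-GO | queues: N=0 E=0 S=0 W=0
Car 3 crosses at step 1

1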